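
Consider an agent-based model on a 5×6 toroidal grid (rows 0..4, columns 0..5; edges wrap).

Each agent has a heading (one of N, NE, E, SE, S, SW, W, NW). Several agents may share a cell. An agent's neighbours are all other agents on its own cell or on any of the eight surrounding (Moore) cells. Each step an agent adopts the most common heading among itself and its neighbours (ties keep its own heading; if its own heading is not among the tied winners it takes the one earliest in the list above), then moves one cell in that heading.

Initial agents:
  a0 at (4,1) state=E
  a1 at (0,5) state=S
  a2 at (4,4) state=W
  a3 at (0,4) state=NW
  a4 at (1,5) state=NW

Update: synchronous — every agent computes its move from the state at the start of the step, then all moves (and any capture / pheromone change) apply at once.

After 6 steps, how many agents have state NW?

5

t=1: a0@(4,2):E a1@(4,4):NW a2@(4,3):W a3@(4,3):NW a4@(0,4):NW
t=2: a0@(4,3):E a1@(3,3):NW a2@(3,2):NW a3@(3,2):NW a4@(4,3):NW
t=3: a0@(3,2):NW a1@(2,2):NW a2@(2,1):NW a3@(2,1):NW a4@(3,2):NW
t=4: a0@(2,1):NW a1@(1,1):NW a2@(1,0):NW a3@(1,0):NW a4@(2,1):NW
t=5: a0@(1,0):NW a1@(0,0):NW a2@(0,5):NW a3@(0,5):NW a4@(1,0):NW
t=6: a0@(0,5):NW a1@(4,5):NW a2@(4,4):NW a3@(4,4):NW a4@(0,5):NW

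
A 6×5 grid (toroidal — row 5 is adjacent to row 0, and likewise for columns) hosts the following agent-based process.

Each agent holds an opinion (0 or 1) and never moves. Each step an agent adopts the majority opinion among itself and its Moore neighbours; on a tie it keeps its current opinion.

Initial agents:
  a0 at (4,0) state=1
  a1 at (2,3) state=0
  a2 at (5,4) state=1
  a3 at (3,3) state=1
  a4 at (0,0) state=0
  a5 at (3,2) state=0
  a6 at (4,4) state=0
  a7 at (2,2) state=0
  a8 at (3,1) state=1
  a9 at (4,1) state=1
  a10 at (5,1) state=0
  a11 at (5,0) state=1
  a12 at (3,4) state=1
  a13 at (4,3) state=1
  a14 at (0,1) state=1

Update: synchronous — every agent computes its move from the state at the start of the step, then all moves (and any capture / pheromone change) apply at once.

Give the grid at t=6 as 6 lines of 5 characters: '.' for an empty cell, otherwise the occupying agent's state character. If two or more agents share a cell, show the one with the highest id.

11...
.....
..11.
.1111
11.11
11..1

t=1: a0@(4,0):1 a1@(2,3):0 a2@(5,4):1 a3@(3,3):0 a4@(0,0):1 a5@(3,2):1 a6@(4,4):1 a7@(2,2):0 a8@(3,1):1 a9@(4,1):1 a10@(5,1):1 a11@(5,0):1 a12@(3,4):1 a13@(4,3):1 a14@(0,1):1
t=2: a0@(4,0):1 a1@(2,3):0 a2@(5,4):1 a3@(3,3):1 a4@(0,0):1 a5@(3,2):1 a6@(4,4):1 a7@(2,2):0 a8@(3,1):1 a9@(4,1):1 a10@(5,1):1 a11@(5,0):1 a12@(3,4):1 a13@(4,3):1 a14@(0,1):1
t=3: a0@(4,0):1 a1@(2,3):1 a2@(5,4):1 a3@(3,3):1 a4@(0,0):1 a5@(3,2):1 a6@(4,4):1 a7@(2,2):1 a8@(3,1):1 a9@(4,1):1 a10@(5,1):1 a11@(5,0):1 a12@(3,4):1 a13@(4,3):1 a14@(0,1):1
t=4: (unchanged — steady state)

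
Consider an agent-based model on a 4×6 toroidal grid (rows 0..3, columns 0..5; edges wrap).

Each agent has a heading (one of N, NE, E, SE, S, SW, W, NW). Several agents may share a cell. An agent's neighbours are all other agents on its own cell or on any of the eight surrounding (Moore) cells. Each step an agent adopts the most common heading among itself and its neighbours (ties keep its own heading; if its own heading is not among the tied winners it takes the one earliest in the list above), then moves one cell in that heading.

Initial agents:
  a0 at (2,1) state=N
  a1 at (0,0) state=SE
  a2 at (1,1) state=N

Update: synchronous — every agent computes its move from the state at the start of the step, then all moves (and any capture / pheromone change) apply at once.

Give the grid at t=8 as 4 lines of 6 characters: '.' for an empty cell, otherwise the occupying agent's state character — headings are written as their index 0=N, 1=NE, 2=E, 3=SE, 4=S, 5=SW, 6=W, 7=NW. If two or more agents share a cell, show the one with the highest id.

......
.0....
.0....
......

t=1: a0@(1,1):N a1@(1,1):SE a2@(0,1):N
t=2: a0@(0,1):N a1@(0,1):N a2@(3,1):N
t=3: a0@(3,1):N a1@(3,1):N a2@(2,1):N
t=4: a0@(2,1):N a1@(2,1):N a2@(1,1):N
t=5: a0@(1,1):N a1@(1,1):N a2@(0,1):N
t=6: a0@(0,1):N a1@(0,1):N a2@(3,1):N
t=7: a0@(3,1):N a1@(3,1):N a2@(2,1):N
t=8: a0@(2,1):N a1@(2,1):N a2@(1,1):N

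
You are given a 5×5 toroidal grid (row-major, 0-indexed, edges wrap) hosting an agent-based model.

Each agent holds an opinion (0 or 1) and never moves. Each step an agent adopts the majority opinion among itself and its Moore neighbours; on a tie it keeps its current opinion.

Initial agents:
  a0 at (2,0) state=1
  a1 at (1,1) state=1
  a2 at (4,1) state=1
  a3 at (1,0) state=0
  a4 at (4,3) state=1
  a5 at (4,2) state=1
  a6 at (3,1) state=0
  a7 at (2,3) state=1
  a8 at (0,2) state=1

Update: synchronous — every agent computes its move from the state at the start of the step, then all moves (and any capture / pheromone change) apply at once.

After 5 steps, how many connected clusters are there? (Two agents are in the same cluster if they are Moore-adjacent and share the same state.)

2

t=1: a0@(2,0):1 a1@(1,1):1 a2@(4,1):1 a3@(1,0):1 a4@(4,3):1 a5@(4,2):1 a6@(3,1):1 a7@(2,3):1 a8@(0,2):1
t=2: (unchanged — steady state)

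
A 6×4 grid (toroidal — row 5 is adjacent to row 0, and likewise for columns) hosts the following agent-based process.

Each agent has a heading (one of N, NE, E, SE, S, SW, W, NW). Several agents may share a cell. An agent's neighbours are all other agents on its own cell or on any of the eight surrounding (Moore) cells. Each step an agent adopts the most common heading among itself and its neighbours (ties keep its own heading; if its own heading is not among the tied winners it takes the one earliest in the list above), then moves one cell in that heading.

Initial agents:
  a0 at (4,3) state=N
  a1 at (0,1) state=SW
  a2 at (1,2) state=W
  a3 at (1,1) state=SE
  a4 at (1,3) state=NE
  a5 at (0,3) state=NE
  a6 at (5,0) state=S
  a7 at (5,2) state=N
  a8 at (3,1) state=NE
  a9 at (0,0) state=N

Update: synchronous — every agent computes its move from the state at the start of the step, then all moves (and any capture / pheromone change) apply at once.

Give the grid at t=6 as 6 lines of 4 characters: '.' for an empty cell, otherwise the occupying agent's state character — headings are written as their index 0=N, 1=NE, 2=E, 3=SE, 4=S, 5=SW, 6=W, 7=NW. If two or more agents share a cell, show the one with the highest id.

.11.
11..
....
...1
...0
0.00

t=1: a0@(3,3):N a1@(5,1):N a2@(0,3):NE a3@(2,2):SE a4@(0,0):NE a5@(5,0):NE a6@(4,0):N a7@(4,2):N a8@(2,2):NE a9@(5,1):NE
t=2: a0@(2,3):N a1@(4,1):N a2@(5,0):NE a3@(3,3):SE a4@(5,1):NE a5@(4,1):NE a6@(3,0):N a7@(3,2):N a8@(1,3):NE a9@(4,2):NE
t=3: a0@(1,3):N a1@(3,2):NE a2@(4,1):NE a3@(2,3):N a4@(4,2):NE a5@(3,2):NE a6@(2,0):N a7@(2,2):N a8@(0,0):NE a9@(3,3):NE
t=4: a0@(0,3):N a1@(2,3):NE a2@(3,2):NE a3@(1,3):N a4@(3,3):NE a5@(2,3):NE a6@(1,0):N a7@(1,2):N a8@(5,1):NE a9@(2,0):NE
t=5: a0@(5,3):N a1@(1,0):NE a2@(2,3):NE a3@(0,3):N a4@(2,0):NE a5@(1,0):NE a6@(0,0):N a7@(0,2):N a8@(4,2):NE a9@(1,1):NE
t=6: a0@(4,3):N a1@(0,1):NE a2@(1,0):NE a3@(5,3):N a4@(1,1):NE a5@(0,1):NE a6@(5,0):N a7@(5,2):N a8@(3,3):NE a9@(0,2):NE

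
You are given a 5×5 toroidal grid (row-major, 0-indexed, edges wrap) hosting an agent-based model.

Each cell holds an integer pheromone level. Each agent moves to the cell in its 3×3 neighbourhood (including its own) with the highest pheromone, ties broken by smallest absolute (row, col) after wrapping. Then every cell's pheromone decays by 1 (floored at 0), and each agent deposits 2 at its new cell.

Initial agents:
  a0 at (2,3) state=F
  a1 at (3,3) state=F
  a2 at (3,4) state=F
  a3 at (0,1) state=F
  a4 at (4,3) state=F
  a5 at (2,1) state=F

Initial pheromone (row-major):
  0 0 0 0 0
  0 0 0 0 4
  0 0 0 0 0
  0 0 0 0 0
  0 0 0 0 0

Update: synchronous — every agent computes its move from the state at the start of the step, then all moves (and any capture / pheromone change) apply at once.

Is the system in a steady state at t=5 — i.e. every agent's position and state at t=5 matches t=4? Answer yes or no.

t=1: a0@(1,4) a1@(2,2) a2@(2,0) a3@(0,0) a4@(0,2) a5@(1,0) | pheromone: 2 0 2 0 0 / 2 0 0 0 5 / 2 0 2 0 0 / 0 0 0 0 0 / 0 0 0 0 0
t=2: a0@(1,4) a1@(2,2) a2@(1,4) a3@(1,4) a4@(0,2) a5@(1,4) | pheromone: 1 0 3 0 0 / 1 0 0 0 12 / 1 0 3 0 0 / 0 0 0 0 0 / 0 0 0 0 0
t=3: a0@(1,4) a1@(2,2) a2@(1,4) a3@(1,4) a4@(0,2) a5@(1,4) | pheromone: 0 0 4 0 0 / 0 0 0 0 19 / 0 0 4 0 0 / 0 0 0 0 0 / 0 0 0 0 0
t=4: a0@(1,4) a1@(2,2) a2@(1,4) a3@(1,4) a4@(0,2) a5@(1,4) | pheromone: 0 0 5 0 0 / 0 0 0 0 26 / 0 0 5 0 0 / 0 0 0 0 0 / 0 0 0 0 0
t=5: a0@(1,4) a1@(2,2) a2@(1,4) a3@(1,4) a4@(0,2) a5@(1,4) | pheromone: 0 0 6 0 0 / 0 0 0 0 33 / 0 0 6 0 0 / 0 0 0 0 0 / 0 0 0 0 0

yes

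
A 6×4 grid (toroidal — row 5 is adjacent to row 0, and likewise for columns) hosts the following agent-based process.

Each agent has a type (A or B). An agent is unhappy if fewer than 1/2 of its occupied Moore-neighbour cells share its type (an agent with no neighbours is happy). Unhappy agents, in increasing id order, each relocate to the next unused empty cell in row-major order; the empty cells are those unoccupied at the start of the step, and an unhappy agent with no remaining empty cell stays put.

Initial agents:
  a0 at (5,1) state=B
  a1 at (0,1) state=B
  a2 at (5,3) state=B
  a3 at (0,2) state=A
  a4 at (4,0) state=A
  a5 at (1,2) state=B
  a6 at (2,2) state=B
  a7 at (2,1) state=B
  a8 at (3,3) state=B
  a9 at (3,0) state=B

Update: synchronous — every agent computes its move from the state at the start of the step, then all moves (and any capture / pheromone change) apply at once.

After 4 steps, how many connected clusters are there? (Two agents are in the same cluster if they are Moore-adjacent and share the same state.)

2

t=1: a0@(0,0):B a1@(0,1):B a2@(0,3):B a3@(1,0):A a4@(1,1):A a5@(1,2):B a6@(2,2):B a7@(2,1):B a8@(3,3):B a9@(3,0):B
t=2: a0@(0,0):B a1@(0,1):B a2@(0,3):B a3@(0,2):A a4@(1,3):A a5@(1,2):B a6@(2,2):B a7@(2,1):B a8@(3,3):B a9@(3,0):B
t=3: a0@(0,0):B a1@(0,1):B a2@(0,3):B a3@(1,0):A a4@(1,1):A a5@(1,2):B a6@(2,2):B a7@(2,1):B a8@(3,3):B a9@(3,0):B
t=4: a0@(0,0):B a1@(0,1):B a2@(0,3):B a3@(0,2):A a4@(1,3):A a5@(1,2):B a6@(2,2):B a7@(2,1):B a8@(3,3):B a9@(3,0):B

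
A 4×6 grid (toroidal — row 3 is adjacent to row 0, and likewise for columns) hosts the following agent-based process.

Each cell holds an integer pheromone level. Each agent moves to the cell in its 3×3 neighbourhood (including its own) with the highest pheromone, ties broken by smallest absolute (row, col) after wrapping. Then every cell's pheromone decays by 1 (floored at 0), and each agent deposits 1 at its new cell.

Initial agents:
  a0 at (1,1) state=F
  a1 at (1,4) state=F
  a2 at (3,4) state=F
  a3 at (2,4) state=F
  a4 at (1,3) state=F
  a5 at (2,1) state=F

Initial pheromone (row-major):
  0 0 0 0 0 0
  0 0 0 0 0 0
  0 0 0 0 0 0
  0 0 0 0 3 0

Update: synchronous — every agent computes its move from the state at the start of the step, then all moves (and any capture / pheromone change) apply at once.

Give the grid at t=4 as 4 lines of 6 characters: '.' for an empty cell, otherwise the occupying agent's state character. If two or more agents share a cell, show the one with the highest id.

t=1: a0@(0,0) a1@(0,3) a2@(3,4) a3@(3,4) a4@(0,2) a5@(1,0) | pheromone: 1 0 1 1 0 0 / 1 0 0 0 0 0 / 0 0 0 0 0 0 / 0 0 0 0 4 0
t=2: a0@(0,0) a1@(3,4) a2@(3,4) a3@(3,4) a4@(0,2) a5@(0,0) | pheromone: 2 0 1 0 0 0 / 0 0 0 0 0 0 / 0 0 0 0 0 0 / 0 0 0 0 6 0
t=3: a0@(0,0) a1@(3,4) a2@(3,4) a3@(3,4) a4@(0,2) a5@(0,0) | pheromone: 3 0 1 0 0 0 / 0 0 0 0 0 0 / 0 0 0 0 0 0 / 0 0 0 0 8 0
t=4: a0@(0,0) a1@(3,4) a2@(3,4) a3@(3,4) a4@(0,2) a5@(0,0) | pheromone: 4 0 1 0 0 0 / 0 0 0 0 0 0 / 0 0 0 0 0 0 / 0 0 0 0 10 0

F.F...
......
......
....F.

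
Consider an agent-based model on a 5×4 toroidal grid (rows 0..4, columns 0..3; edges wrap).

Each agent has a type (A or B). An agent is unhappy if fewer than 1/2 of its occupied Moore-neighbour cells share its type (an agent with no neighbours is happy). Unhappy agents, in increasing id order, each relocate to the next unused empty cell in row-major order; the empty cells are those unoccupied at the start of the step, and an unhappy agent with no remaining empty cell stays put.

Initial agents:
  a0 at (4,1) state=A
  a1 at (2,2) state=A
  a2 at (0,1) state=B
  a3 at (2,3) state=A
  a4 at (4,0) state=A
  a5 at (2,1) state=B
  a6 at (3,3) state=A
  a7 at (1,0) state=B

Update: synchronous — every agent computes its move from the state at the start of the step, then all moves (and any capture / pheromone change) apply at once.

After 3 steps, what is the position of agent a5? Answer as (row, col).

(2, 1)

t=1: a0@(4,1):A a1@(2,2):A a2@(0,0):B a3@(2,3):A a4@(4,0):A a5@(2,1):B a6@(3,3):A a7@(1,0):B
t=2: a0@(4,1):A a1@(2,2):A a2@(0,1):B a3@(2,3):A a4@(4,0):A a5@(2,1):B a6@(3,3):A a7@(1,0):B
t=3: a0@(4,1):A a1@(2,2):A a2@(0,0):B a3@(2,3):A a4@(4,0):A a5@(2,1):B a6@(3,3):A a7@(1,0):B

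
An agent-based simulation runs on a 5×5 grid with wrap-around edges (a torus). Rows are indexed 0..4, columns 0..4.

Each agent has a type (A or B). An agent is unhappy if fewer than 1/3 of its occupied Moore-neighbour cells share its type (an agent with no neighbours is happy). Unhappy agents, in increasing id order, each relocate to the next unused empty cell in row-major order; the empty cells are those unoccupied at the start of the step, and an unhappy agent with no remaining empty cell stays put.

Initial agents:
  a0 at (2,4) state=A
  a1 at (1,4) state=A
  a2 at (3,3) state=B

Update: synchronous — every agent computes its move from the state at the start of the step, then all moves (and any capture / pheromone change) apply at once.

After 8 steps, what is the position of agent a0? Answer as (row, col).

t=1: a0@(2,4):A a1@(1,4):A a2@(0,0):B
t=2: a0@(2,4):A a1@(1,4):A a2@(0,1):B
t=3: (unchanged — steady state)

(2, 4)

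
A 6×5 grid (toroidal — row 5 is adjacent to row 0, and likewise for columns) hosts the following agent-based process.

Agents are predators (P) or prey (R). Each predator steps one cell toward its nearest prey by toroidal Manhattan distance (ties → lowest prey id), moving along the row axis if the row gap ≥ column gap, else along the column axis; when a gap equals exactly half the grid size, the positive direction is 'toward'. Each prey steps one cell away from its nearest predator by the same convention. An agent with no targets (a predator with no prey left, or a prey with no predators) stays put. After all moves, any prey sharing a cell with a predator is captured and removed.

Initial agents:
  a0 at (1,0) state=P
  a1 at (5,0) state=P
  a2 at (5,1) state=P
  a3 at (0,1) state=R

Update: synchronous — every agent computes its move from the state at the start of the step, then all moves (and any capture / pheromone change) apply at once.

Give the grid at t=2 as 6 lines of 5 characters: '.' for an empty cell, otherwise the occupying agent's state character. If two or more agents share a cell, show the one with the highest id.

t=1: a0@(0,0):P a1@(0,0):P a2@(0,1):P a3@(1,1):R
t=2: a0@(1,0):P a1@(1,0):P a2@(1,1):P a3@(2,1):R

.....
PP...
.R...
.....
.....
.....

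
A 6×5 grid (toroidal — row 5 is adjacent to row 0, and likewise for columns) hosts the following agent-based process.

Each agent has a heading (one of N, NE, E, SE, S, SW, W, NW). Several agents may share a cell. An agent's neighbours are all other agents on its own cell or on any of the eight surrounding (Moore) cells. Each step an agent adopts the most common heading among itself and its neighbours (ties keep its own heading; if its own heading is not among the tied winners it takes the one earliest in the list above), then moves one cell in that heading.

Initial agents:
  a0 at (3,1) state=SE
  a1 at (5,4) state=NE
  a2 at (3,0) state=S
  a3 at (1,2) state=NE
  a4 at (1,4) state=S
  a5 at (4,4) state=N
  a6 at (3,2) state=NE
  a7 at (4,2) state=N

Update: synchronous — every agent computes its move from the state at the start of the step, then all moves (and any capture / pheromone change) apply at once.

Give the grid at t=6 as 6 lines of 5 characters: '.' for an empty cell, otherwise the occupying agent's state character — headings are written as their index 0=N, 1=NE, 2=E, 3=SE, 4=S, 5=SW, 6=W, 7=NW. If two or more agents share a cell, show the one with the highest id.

t=1: a0@(4,2):SE a1@(4,0):NE a2@(4,0):S a3@(0,3):NE a4@(2,4):S a5@(3,4):N a6@(2,3):NE a7@(3,2):N
t=2: a0@(5,3):SE a1@(3,1):NE a2@(5,0):S a3@(5,4):NE a4@(3,4):S a5@(2,0):NE a6@(1,3):N a7@(2,2):N
t=3: a0@(0,4):SE a1@(2,2):NE a2@(0,0):S a3@(4,0):NE a4@(4,4):S a5@(1,1):NE a6@(0,3):N a7@(1,2):N
t=4: a0@(1,0):SE a1@(1,3):NE a2@(1,0):S a3@(3,1):NE a4@(5,4):S a5@(0,2):NE a6@(5,3):N a7@(0,2):N
t=5: a0@(2,1):SE a1@(0,4):NE a2@(2,0):S a3@(2,2):NE a4@(0,4):S a5@(5,3):NE a6@(4,3):N a7@(5,2):N
t=6: a0@(3,2):SE a1@(5,0):NE a2@(3,0):S a3@(1,3):NE a4@(5,0):NE a5@(4,4):NE a6@(3,3):N a7@(4,2):N

.....
...1.
.....
4.30.
..0.1
1....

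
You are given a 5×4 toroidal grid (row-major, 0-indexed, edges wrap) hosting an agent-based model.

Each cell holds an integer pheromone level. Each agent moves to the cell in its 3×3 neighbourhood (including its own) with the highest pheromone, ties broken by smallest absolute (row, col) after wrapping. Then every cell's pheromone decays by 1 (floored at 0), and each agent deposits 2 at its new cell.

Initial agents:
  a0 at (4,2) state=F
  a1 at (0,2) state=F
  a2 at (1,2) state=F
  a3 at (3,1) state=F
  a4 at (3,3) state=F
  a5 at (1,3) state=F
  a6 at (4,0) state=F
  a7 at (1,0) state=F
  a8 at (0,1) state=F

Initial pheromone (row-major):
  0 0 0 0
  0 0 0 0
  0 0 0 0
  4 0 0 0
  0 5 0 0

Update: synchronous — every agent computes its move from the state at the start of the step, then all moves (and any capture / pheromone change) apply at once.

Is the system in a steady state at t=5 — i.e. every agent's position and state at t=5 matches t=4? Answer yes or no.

t=1: a0@(4,1) a1@(4,1) a2@(0,1) a3@(4,1) a4@(3,0) a5@(0,0) a6@(4,1) a7@(0,0) a8@(4,1) | pheromone: 4 2 0 0 / 0 0 0 0 / 0 0 0 0 / 5 0 0 0 / 0 14 0 0
t=2: a0@(4,1) a1@(4,1) a2@(4,1) a3@(4,1) a4@(4,1) a5@(4,1) a6@(4,1) a7@(4,1) a8@(4,1) | pheromone: 3 1 0 0 / 0 0 0 0 / 0 0 0 0 / 4 0 0 0 / 0 31 0 0
t=3: a0@(4,1) a1@(4,1) a2@(4,1) a3@(4,1) a4@(4,1) a5@(4,1) a6@(4,1) a7@(4,1) a8@(4,1) | pheromone: 2 0 0 0 / 0 0 0 0 / 0 0 0 0 / 3 0 0 0 / 0 48 0 0
t=4: a0@(4,1) a1@(4,1) a2@(4,1) a3@(4,1) a4@(4,1) a5@(4,1) a6@(4,1) a7@(4,1) a8@(4,1) | pheromone: 1 0 0 0 / 0 0 0 0 / 0 0 0 0 / 2 0 0 0 / 0 65 0 0
t=5: a0@(4,1) a1@(4,1) a2@(4,1) a3@(4,1) a4@(4,1) a5@(4,1) a6@(4,1) a7@(4,1) a8@(4,1) | pheromone: 0 0 0 0 / 0 0 0 0 / 0 0 0 0 / 1 0 0 0 / 0 82 0 0

yes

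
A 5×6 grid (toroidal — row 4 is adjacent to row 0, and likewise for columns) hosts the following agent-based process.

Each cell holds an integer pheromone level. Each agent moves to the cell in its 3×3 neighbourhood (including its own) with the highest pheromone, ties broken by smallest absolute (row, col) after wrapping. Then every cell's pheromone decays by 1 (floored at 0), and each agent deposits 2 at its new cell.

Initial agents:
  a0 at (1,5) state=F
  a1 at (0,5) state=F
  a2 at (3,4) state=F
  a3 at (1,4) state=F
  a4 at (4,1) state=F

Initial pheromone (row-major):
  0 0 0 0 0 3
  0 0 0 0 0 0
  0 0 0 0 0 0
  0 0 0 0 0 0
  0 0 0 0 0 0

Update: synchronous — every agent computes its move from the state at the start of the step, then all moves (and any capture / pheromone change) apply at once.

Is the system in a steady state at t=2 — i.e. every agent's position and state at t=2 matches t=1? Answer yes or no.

no

t=1: a0@(0,5) a1@(0,5) a2@(2,3) a3@(0,5) a4@(0,0) | pheromone: 2 0 0 0 0 8 / 0 0 0 0 0 0 / 0 0 0 2 0 0 / 0 0 0 0 0 0 / 0 0 0 0 0 0
t=2: a0@(0,5) a1@(0,5) a2@(2,3) a3@(0,5) a4@(0,5) | pheromone: 1 0 0 0 0 15 / 0 0 0 0 0 0 / 0 0 0 3 0 0 / 0 0 0 0 0 0 / 0 0 0 0 0 0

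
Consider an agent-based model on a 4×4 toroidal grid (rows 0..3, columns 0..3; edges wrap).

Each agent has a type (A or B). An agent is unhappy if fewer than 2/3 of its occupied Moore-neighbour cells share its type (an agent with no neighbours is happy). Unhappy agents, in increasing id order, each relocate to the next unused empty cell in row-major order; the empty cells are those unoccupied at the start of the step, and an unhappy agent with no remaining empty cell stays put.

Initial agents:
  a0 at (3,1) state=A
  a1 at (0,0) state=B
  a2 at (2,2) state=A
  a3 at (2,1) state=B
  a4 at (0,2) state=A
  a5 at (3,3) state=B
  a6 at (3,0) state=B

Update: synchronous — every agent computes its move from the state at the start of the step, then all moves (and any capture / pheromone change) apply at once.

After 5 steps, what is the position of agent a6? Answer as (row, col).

(3, 0)

t=1: a0@(0,1):A a1@(0,0):B a2@(0,3):A a3@(1,0):B a4@(1,1):A a5@(1,2):B a6@(3,0):B
t=2: a0@(0,2):A a1@(1,3):B a2@(2,0):A a3@(2,1):B a4@(2,2):A a5@(2,3):B a6@(3,1):B
t=3: a0@(0,0):A a1@(0,1):B a2@(0,3):A a3@(1,0):B a4@(1,1):A a5@(1,2):B a6@(3,0):B
t=4: a0@(0,2):A a1@(1,3):B a2@(2,0):A a3@(2,1):B a4@(2,2):A a5@(2,3):B a6@(3,1):B
t=5: a0@(0,0):A a1@(0,1):B a2@(0,3):A a3@(1,0):B a4@(1,1):A a5@(1,2):B a6@(3,0):B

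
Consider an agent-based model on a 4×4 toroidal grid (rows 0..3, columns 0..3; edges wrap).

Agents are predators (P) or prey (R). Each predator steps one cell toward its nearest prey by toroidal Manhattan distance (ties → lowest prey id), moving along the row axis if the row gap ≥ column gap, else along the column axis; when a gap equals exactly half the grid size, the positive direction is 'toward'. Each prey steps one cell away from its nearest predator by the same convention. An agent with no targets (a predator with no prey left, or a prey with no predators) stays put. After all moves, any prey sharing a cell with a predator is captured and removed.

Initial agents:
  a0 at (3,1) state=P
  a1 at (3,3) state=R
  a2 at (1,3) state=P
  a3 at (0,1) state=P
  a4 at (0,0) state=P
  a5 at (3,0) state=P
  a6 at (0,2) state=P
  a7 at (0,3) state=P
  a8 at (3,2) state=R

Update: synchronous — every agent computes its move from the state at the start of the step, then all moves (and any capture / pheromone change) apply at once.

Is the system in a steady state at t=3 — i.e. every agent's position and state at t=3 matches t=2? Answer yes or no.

yes

t=1: a0@(3,2):P a2@(2,3):P a3@(3,1):P a4@(3,0):P a5@(3,3):P a6@(3,2):P a7@(3,3):P
t=2: (unchanged — steady state)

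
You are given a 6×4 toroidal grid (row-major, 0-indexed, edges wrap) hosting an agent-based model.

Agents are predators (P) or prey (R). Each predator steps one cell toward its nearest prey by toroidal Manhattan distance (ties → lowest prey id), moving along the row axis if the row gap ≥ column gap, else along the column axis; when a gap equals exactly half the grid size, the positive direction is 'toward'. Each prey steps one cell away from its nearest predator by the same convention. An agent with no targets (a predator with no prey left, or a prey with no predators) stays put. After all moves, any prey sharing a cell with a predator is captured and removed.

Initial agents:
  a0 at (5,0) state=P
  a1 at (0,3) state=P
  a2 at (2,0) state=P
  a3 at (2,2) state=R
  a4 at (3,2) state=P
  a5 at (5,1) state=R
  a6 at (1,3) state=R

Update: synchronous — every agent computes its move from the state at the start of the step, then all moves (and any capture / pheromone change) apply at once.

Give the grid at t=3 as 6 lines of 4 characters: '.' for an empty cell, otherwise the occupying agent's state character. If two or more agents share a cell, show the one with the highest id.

.PP.
....
...R
....
....
R..P

t=1: a0@(5,1):P a1@(1,3):P a2@(2,1):P a3@(1,2):R a4@(2,2):P a5@(5,2):R a6@(2,3):R
t=2: a0@(5,2):P a1@(1,2):P a2@(1,1):P a4@(1,2):P a5@(5,3):R a6@(3,3):R
t=3: a0@(5,3):P a1@(0,2):P a2@(0,1):P a4@(0,2):P a5@(5,0):R a6@(2,3):R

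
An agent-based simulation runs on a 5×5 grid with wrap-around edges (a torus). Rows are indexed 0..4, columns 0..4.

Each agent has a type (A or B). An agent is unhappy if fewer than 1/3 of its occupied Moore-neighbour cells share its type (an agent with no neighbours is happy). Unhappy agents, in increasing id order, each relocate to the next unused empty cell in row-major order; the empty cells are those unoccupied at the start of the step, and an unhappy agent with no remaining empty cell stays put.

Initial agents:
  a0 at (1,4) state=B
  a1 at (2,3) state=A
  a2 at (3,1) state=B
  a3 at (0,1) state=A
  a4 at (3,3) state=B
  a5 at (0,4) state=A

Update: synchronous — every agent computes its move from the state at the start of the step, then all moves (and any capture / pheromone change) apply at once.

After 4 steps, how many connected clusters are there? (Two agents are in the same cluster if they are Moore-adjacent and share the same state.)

4

t=1: a0@(0,0):B a1@(0,2):A a2@(3,1):B a3@(0,1):A a4@(0,3):B a5@(1,0):A
t=2: a0@(0,4):B a1@(0,2):A a2@(3,1):B a3@(0,1):A a4@(1,1):B a5@(1,0):A
t=3: a0@(0,0):B a1@(0,2):A a2@(3,1):B a3@(0,1):A a4@(0,3):B a5@(1,0):A
t=4: a0@(0,4):B a1@(0,2):A a2@(3,1):B a3@(0,1):A a4@(1,1):B a5@(1,0):A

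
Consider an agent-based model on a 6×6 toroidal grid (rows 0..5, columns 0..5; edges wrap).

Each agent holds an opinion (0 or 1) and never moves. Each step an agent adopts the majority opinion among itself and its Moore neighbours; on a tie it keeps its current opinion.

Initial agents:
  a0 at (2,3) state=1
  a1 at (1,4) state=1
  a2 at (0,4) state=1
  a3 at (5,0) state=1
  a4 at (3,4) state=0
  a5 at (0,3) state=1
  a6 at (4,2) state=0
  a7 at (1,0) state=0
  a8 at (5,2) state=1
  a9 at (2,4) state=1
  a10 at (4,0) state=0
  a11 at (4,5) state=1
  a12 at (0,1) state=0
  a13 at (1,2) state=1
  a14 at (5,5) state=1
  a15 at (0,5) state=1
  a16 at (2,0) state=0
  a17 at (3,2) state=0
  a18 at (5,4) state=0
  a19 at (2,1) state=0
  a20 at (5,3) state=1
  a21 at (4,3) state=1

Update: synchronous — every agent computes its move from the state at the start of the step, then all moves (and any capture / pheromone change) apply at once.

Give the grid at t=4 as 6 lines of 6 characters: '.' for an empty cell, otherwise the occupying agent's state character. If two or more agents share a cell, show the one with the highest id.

.1.111
0.1.1.
00.11.
..1.1.
1.11.1
1.1111

t=1: a0@(2,3):1 a1@(1,4):1 a2@(0,4):1 a3@(5,0):1 a4@(3,4):1 a5@(0,3):1 a6@(4,2):1 a7@(1,0):0 a8@(5,2):1 a9@(2,4):1 a10@(4,0):1 a11@(4,5):1 a12@(0,1):1 a13@(1,2):1 a14@(5,5):1 a15@(0,5):1 a16@(2,0):0 a17@(3,2):0 a18@(5,4):1 a19@(2,1):0 a20@(5,3):1 a21@(4,3):0
t=2: a0@(2,3):1 a1@(1,4):1 a2@(0,4):1 a3@(5,0):1 a4@(3,4):1 a5@(0,3):1 a6@(4,2):1 a7@(1,0):0 a8@(5,2):1 a9@(2,4):1 a10@(4,0):1 a11@(4,5):1 a12@(0,1):1 a13@(1,2):1 a14@(5,5):1 a15@(0,5):1 a16@(2,0):0 a17@(3,2):0 a18@(5,4):1 a19@(2,1):0 a20@(5,3):1 a21@(4,3):1
t=3: a0@(2,3):1 a1@(1,4):1 a2@(0,4):1 a3@(5,0):1 a4@(3,4):1 a5@(0,3):1 a6@(4,2):1 a7@(1,0):0 a8@(5,2):1 a9@(2,4):1 a10@(4,0):1 a11@(4,5):1 a12@(0,1):1 a13@(1,2):1 a14@(5,5):1 a15@(0,5):1 a16@(2,0):0 a17@(3,2):1 a18@(5,4):1 a19@(2,1):0 a20@(5,3):1 a21@(4,3):1
t=4: (unchanged — steady state)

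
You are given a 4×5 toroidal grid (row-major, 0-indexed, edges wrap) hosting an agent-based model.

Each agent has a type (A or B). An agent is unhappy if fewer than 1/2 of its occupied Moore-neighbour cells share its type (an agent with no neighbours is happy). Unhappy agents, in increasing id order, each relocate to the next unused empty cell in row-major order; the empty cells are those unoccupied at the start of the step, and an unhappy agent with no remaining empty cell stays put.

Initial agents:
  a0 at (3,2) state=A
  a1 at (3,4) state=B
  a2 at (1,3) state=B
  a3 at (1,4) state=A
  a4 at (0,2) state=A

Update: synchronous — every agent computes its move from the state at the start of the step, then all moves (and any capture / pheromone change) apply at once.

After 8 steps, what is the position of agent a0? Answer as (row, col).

(3, 2)

t=1: a0@(3,2):A a1@(3,4):B a2@(0,0):B a3@(0,1):A a4@(0,2):A
t=2: (unchanged — steady state)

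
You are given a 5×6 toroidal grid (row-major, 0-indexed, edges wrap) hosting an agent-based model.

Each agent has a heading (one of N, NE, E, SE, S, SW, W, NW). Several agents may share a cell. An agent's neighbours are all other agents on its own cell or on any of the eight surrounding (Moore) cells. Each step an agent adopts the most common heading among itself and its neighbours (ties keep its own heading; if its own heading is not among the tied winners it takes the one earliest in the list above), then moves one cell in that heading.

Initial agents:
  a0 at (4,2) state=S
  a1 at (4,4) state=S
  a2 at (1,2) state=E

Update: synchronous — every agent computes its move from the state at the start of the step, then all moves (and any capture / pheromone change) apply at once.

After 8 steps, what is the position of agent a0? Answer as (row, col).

(2, 2)

t=1: a0@(0,2):S a1@(0,4):S a2@(1,3):E
t=2: a0@(1,2):S a1@(1,4):S a2@(2,3):S
t=3: a0@(2,2):S a1@(2,4):S a2@(3,3):S
t=4: a0@(3,2):S a1@(3,4):S a2@(4,3):S
t=5: a0@(4,2):S a1@(4,4):S a2@(0,3):S
t=6: a0@(0,2):S a1@(0,4):S a2@(1,3):S
t=7: a0@(1,2):S a1@(1,4):S a2@(2,3):S
t=8: a0@(2,2):S a1@(2,4):S a2@(3,3):S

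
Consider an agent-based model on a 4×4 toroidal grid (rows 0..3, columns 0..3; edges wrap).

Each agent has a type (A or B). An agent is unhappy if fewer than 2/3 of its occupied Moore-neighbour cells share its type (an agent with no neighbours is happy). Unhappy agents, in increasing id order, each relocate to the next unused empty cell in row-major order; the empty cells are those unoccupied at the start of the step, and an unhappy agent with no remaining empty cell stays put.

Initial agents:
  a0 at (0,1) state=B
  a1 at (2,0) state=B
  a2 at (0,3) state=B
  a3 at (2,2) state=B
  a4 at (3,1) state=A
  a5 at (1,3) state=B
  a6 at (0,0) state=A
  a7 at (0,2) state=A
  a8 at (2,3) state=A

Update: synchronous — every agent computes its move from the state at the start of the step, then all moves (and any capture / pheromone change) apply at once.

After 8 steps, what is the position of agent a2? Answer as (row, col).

(1, 1)

t=1: a0@(1,0):B a1@(1,1):B a2@(1,2):B a3@(2,1):B a4@(3,0):A a5@(3,2):B a6@(3,3):A a7@(0,2):A a8@(2,3):A
t=2: a0@(1,0):B a1@(1,1):B a2@(0,0):B a3@(2,1):B a4@(3,0):A a5@(0,1):B a6@(3,3):A a7@(0,3):A a8@(1,3):A
t=3: a0@(1,0):B a1@(1,1):B a2@(0,2):B a3@(2,1):B a4@(1,2):A a5@(0,1):B a6@(3,3):A a7@(2,0):A a8@(2,2):A
t=4: a0@(1,0):B a1@(0,0):B a2@(0,3):B a3@(1,3):B a4@(2,3):A a5@(0,1):B a6@(3,3):A a7@(3,0):A a8@(3,1):A
t=5: a0@(1,0):B a1@(0,2):B a2@(1,1):B a3@(1,3):B a4@(1,2):A a5@(2,0):B a6@(2,1):A a7@(2,2):A a8@(3,2):A
t=6: a0@(1,0):B a1@(0,0):B a2@(0,1):B a3@(0,3):B a4@(2,3):A a5@(2,0):B a6@(3,0):A a7@(3,1):A a8@(3,2):A
t=7: a0@(1,0):B a1@(0,2):B a2@(1,1):B a3@(1,2):B a4@(1,3):A a5@(2,1):B a6@(2,2):A a7@(3,3):A a8@(3,2):A
t=8: a0@(1,0):B a1@(0,0):B a2@(1,1):B a3@(0,1):B a4@(0,3):A a5@(2,0):B a6@(2,3):A a7@(3,3):A a8@(3,0):A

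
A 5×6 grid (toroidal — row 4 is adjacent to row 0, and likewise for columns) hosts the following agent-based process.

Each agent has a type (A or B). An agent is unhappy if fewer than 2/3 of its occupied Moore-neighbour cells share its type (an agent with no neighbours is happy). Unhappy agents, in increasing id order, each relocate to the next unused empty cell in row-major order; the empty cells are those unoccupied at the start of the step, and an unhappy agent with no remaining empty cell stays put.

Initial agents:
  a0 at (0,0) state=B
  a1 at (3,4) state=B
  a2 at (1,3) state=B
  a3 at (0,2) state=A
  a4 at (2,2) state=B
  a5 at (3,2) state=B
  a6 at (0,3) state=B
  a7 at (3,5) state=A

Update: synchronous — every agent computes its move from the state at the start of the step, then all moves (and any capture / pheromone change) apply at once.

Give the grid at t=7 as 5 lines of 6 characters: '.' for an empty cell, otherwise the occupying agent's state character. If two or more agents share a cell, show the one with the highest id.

t=1: a0@(0,0):B a1@(0,1):B a2@(1,3):B a3@(0,4):A a4@(2,2):B a5@(3,2):B a6@(0,5):B a7@(1,0):A
t=2: a0@(0,0):B a1@(0,2):B a2@(0,3):B a3@(1,1):A a4@(2,2):B a5@(3,2):B a6@(1,2):B a7@(1,4):A
t=3: a0@(0,1):B a1@(0,2):B a2@(0,3):B a3@(0,4):A a4@(2,2):B a5@(3,2):B a6@(1,2):B a7@(0,5):A
t=4: a0@(0,1):B a1@(0,2):B a2@(0,3):B a3@(0,0):A a4@(2,2):B a5@(3,2):B a6@(1,2):B a7@(0,5):A
t=5: a0@(0,1):B a1@(0,2):B a2@(0,3):B a3@(0,4):A a4@(2,2):B a5@(3,2):B a6@(1,2):B a7@(0,5):A
t=6: a0@(0,1):B a1@(0,2):B a2@(0,3):B a3@(0,0):A a4@(2,2):B a5@(3,2):B a6@(1,2):B a7@(0,5):A
t=7: a0@(0,1):B a1@(0,2):B a2@(0,3):B a3@(0,4):A a4@(2,2):B a5@(3,2):B a6@(1,2):B a7@(0,5):A

.BBBAA
..B...
..B...
..B...
......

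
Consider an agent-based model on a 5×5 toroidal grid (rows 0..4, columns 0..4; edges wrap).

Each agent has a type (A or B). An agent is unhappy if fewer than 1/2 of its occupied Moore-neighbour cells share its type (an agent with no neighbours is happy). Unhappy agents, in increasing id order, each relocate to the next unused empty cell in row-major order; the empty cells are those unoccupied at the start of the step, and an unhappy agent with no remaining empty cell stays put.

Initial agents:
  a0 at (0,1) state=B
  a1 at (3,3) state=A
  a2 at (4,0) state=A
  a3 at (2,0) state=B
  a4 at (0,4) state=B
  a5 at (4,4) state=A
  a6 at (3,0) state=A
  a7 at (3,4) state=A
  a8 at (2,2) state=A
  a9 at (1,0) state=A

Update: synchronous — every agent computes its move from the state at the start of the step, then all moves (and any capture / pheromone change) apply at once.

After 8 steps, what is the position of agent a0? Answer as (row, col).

t=1: a0@(0,0):B a1@(3,3):A a2@(4,0):A a3@(0,2):B a4@(0,3):B a5@(4,4):A a6@(3,0):A a7@(3,4):A a8@(2,2):A a9@(1,1):A
t=2: a0@(0,1):B a1@(3,3):A a2@(4,0):A a3@(0,2):B a4@(0,3):B a5@(4,4):A a6@(3,0):A a7@(3,4):A a8@(2,2):A a9@(0,4):A
t=3: a0@(0,1):B a1@(3,3):A a2@(4,0):A a3@(0,2):B a4@(0,0):B a5@(4,4):A a6@(3,0):A a7@(3,4):A a8@(2,2):A a9@(0,4):A
t=4: a0@(0,1):B a1@(3,3):A a2@(4,0):A a3@(0,2):B a4@(0,3):B a5@(4,4):A a6@(3,0):A a7@(3,4):A a8@(2,2):A a9@(0,4):A
t=5: a0@(0,1):B a1@(3,3):A a2@(4,0):A a3@(0,2):B a4@(0,0):B a5@(4,4):A a6@(3,0):A a7@(3,4):A a8@(2,2):A a9@(0,4):A
t=6: a0@(0,1):B a1@(3,3):A a2@(4,0):A a3@(0,2):B a4@(0,3):B a5@(4,4):A a6@(3,0):A a7@(3,4):A a8@(2,2):A a9@(0,4):A
t=7: a0@(0,1):B a1@(3,3):A a2@(4,0):A a3@(0,2):B a4@(0,0):B a5@(4,4):A a6@(3,0):A a7@(3,4):A a8@(2,2):A a9@(0,4):A
t=8: a0@(0,1):B a1@(3,3):A a2@(4,0):A a3@(0,2):B a4@(0,3):B a5@(4,4):A a6@(3,0):A a7@(3,4):A a8@(2,2):A a9@(0,4):A

(0, 1)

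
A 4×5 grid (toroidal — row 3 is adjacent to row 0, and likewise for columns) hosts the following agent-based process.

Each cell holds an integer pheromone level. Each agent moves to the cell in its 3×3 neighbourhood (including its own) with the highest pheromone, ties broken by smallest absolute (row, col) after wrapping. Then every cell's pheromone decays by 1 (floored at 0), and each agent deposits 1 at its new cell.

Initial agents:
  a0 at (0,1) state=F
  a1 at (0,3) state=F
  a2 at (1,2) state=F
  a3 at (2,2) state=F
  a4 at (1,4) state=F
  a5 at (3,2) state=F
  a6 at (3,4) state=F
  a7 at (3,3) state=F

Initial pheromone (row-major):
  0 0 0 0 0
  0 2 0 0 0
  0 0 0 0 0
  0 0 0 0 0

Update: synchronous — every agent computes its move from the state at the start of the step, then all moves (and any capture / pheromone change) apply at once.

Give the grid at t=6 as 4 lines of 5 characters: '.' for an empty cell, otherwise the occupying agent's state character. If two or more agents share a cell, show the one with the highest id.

.....
.F...
.....
.....

t=1: a0@(1,1) a1@(0,2) a2@(1,1) a3@(1,1) a4@(0,0) a5@(0,1) a6@(0,0) a7@(0,2) | pheromone: 2 1 2 0 0 / 0 4 0 0 0 / 0 0 0 0 0 / 0 0 0 0 0
t=2: a0@(1,1) a1@(1,1) a2@(1,1) a3@(1,1) a4@(1,1) a5@(1,1) a6@(1,1) a7@(1,1) | pheromone: 1 0 1 0 0 / 0 11 0 0 0 / 0 0 0 0 0 / 0 0 0 0 0
t=3: a0@(1,1) a1@(1,1) a2@(1,1) a3@(1,1) a4@(1,1) a5@(1,1) a6@(1,1) a7@(1,1) | pheromone: 0 0 0 0 0 / 0 18 0 0 0 / 0 0 0 0 0 / 0 0 0 0 0
t=4: a0@(1,1) a1@(1,1) a2@(1,1) a3@(1,1) a4@(1,1) a5@(1,1) a6@(1,1) a7@(1,1) | pheromone: 0 0 0 0 0 / 0 25 0 0 0 / 0 0 0 0 0 / 0 0 0 0 0
t=5: a0@(1,1) a1@(1,1) a2@(1,1) a3@(1,1) a4@(1,1) a5@(1,1) a6@(1,1) a7@(1,1) | pheromone: 0 0 0 0 0 / 0 32 0 0 0 / 0 0 0 0 0 / 0 0 0 0 0
t=6: a0@(1,1) a1@(1,1) a2@(1,1) a3@(1,1) a4@(1,1) a5@(1,1) a6@(1,1) a7@(1,1) | pheromone: 0 0 0 0 0 / 0 39 0 0 0 / 0 0 0 0 0 / 0 0 0 0 0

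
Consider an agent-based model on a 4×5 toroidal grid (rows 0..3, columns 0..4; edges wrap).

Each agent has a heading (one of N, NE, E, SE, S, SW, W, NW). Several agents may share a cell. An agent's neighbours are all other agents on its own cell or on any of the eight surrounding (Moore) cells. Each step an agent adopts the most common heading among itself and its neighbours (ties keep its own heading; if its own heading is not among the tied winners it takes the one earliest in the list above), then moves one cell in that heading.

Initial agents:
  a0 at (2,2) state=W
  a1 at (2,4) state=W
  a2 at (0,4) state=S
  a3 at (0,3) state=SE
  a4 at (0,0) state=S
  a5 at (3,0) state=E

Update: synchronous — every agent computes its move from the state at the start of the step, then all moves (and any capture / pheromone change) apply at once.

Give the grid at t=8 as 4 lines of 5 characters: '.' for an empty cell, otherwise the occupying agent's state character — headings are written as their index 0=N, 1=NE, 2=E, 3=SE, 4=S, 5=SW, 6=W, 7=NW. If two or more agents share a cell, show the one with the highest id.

t=1: a0@(2,1):W a1@(2,3):W a2@(1,4):S a3@(1,4):SE a4@(1,0):S a5@(0,0):S
t=2: a0@(2,0):W a1@(2,2):W a2@(2,4):S a3@(2,4):S a4@(2,0):S a5@(1,0):S
t=3: a0@(3,0):S a1@(2,1):W a2@(3,4):S a3@(3,4):S a4@(3,0):S a5@(2,0):S
t=4: a0@(0,0):S a1@(3,1):S a2@(0,4):S a3@(0,4):S a4@(0,0):S a5@(3,0):S
t=5: a0@(1,0):S a1@(0,1):S a2@(1,4):S a3@(1,4):S a4@(1,0):S a5@(0,0):S
t=6: a0@(2,0):S a1@(1,1):S a2@(2,4):S a3@(2,4):S a4@(2,0):S a5@(1,0):S
t=7: a0@(3,0):S a1@(2,1):S a2@(3,4):S a3@(3,4):S a4@(3,0):S a5@(2,0):S
t=8: a0@(0,0):S a1@(3,1):S a2@(0,4):S a3@(0,4):S a4@(0,0):S a5@(3,0):S

4...4
.....
.....
44...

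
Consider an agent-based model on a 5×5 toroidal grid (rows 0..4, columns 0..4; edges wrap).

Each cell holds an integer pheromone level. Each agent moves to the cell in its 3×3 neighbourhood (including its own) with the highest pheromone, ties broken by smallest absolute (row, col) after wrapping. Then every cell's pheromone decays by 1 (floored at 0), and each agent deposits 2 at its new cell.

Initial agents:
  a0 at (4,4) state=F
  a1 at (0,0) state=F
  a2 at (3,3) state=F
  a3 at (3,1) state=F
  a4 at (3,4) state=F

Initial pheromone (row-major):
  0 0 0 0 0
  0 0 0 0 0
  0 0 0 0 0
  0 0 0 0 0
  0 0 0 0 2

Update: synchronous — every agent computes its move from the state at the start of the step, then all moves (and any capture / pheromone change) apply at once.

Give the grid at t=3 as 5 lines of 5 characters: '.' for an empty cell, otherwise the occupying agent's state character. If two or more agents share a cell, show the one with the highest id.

t=1: a0@(4,4) a1@(4,4) a2@(4,4) a3@(2,0) a4@(4,4) | pheromone: 0 0 0 0 0 / 0 0 0 0 0 / 2 0 0 0 0 / 0 0 0 0 0 / 0 0 0 0 9
t=2: a0@(4,4) a1@(4,4) a2@(4,4) a3@(2,0) a4@(4,4) | pheromone: 0 0 0 0 0 / 0 0 0 0 0 / 3 0 0 0 0 / 0 0 0 0 0 / 0 0 0 0 16
t=3: a0@(4,4) a1@(4,4) a2@(4,4) a3@(2,0) a4@(4,4) | pheromone: 0 0 0 0 0 / 0 0 0 0 0 / 4 0 0 0 0 / 0 0 0 0 0 / 0 0 0 0 23

.....
.....
F....
.....
....F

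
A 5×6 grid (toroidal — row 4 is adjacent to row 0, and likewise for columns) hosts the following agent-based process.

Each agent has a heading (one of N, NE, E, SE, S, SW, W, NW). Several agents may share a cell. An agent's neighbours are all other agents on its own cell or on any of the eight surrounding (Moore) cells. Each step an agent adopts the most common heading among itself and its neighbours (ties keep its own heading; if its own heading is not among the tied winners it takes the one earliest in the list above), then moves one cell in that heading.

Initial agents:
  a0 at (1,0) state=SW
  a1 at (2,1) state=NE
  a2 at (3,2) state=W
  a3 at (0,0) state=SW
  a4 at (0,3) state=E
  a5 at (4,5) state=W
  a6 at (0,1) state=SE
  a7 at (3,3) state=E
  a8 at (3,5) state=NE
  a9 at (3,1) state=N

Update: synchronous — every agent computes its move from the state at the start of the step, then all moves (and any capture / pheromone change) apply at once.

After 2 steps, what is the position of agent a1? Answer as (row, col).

(0, 3)

t=1: a0@(2,5):SW a1@(1,2):NE a2@(3,1):W a3@(1,5):SW a4@(0,4):E a5@(4,4):W a6@(1,0):SW a7@(3,4):E a8@(2,0):NE a9@(2,1):N
t=2: a0@(3,4):SW a1@(0,3):NE a2@(3,0):W a3@(2,4):SW a4@(0,5):E a5@(4,5):E a6@(2,5):SW a7@(3,5):E a8@(3,5):SW a9@(1,2):NE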